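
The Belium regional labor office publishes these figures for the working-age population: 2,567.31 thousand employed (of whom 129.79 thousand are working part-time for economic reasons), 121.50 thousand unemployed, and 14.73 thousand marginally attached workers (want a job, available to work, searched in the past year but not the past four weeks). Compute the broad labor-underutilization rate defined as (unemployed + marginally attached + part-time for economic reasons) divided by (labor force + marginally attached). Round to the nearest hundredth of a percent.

Labor force = 2,567.31 + 121.50 = 2,688.81 thousand.
Numerator = 121.50 + 14.73 + 129.79 = 266.02 thousand.
Denominator = 2,688.81 + 14.73 = 2,703.54 thousand.
Broad rate = 266.02 / 2,703.54 = 9.84%.

Broad underutilization rate ≈ 9.84%.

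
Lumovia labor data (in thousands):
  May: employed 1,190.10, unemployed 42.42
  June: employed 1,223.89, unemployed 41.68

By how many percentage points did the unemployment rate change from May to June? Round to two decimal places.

May: labor force = 1,190.10 + 42.42 = 1,232.52; u = 42.42/1,232.52 = 3.44%.
June: labor force = 1,223.89 + 41.68 = 1,265.57; u = 41.68/1,265.57 = 3.29%.
Change = 3.29% − 3.44% = −0.15 pp.

The unemployment rate changed by −0.15 percentage points.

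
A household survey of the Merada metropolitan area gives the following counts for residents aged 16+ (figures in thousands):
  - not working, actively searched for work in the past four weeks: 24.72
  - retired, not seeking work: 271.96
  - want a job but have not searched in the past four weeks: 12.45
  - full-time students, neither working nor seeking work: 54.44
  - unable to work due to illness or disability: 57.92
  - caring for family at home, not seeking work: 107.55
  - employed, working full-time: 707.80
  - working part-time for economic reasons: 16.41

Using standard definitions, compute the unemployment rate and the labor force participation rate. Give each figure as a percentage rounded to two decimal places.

Employed = 707.80 + 16.41 = 724.21 thousand (anyone who worked, including part-time for economic reasons, counts as employed).
Unemployed = 24.72 thousand.
Labor force = 724.21 + 24.72 = 748.93 thousand.
Not in labor force = 271.96 + 12.45 + 54.44 + 57.92 + 107.55 = 504.32 thousand (those not working and not actively searching are outside the labor force — including those who want a job but have given up searching).
Civilian working-age population = 748.93 + 504.32 = 1,253.25 thousand.
Unemployment rate = 24.72 / 748.93 = 3.30%.
Labor force participation rate = 748.93 / 1,253.25 = 59.76%.

Unemployment rate ≈ 3.30%; labor force participation rate ≈ 59.76%.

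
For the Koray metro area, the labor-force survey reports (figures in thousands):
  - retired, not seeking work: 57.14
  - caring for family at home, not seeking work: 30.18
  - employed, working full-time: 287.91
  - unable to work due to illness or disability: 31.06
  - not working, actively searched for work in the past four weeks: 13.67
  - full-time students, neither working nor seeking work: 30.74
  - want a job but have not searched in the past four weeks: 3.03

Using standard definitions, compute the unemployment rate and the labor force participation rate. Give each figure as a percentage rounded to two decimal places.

Employed = 287.91 thousand.
Unemployed = 13.67 thousand.
Labor force = 287.91 + 13.67 = 301.58 thousand.
Not in labor force = 57.14 + 30.18 + 31.06 + 30.74 + 3.03 = 152.15 thousand (those not working and not actively searching are outside the labor force — including those who want a job but have given up searching).
Civilian working-age population = 301.58 + 152.15 = 453.73 thousand.
Unemployment rate = 13.67 / 301.58 = 4.53%.
Labor force participation rate = 301.58 / 453.73 = 66.47%.

Unemployment rate ≈ 4.53%; labor force participation rate ≈ 66.47%.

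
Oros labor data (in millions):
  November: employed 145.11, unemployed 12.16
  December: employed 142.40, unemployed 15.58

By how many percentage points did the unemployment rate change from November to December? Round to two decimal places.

November: labor force = 145.11 + 12.16 = 157.27; u = 12.16/157.27 = 7.73%.
December: labor force = 142.40 + 15.58 = 157.98; u = 15.58/157.98 = 9.86%.
Change = 9.86% − 7.73% = +2.13 pp.

The unemployment rate changed by +2.13 percentage points.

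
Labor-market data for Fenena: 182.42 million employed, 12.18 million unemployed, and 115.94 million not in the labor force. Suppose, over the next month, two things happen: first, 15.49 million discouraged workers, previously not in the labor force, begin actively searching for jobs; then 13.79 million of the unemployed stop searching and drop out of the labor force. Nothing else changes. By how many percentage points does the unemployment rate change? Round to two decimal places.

The unemployment rate changes by +0.81 percentage points.

Initially, labor force = 182.42 + 12.18 = 194.60 million, so u = 12.18/194.60 = 6.26%.
After the first change, unemployed and labor force both rise by 15.49 → E = 182.42, U = 27.67, labor force = 210.09 million.
After the second change, unemployed and labor force both fall by 13.79 → E = 182.42, U = 13.88, labor force = 196.30 million.
New unemployment rate = 13.88 / 196.30 = 7.07%.
Change = 7.07% − 6.26% = +0.81 percentage points.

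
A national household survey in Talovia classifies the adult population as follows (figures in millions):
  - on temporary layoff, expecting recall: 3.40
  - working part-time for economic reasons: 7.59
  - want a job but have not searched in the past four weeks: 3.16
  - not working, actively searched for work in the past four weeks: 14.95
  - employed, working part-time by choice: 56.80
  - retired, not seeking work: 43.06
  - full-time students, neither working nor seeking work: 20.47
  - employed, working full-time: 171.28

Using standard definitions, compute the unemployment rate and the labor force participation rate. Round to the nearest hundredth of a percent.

Unemployment rate ≈ 7.22%; labor force participation rate ≈ 79.21%.

Employed = 7.59 + 56.80 + 171.28 = 235.67 million (anyone who worked, including part-time for economic reasons, counts as employed).
Unemployed = 3.40 + 14.95 = 18.35 million (jobless and actively searching, or on temporary layoff).
Labor force = 235.67 + 18.35 = 254.02 million.
Not in labor force = 3.16 + 43.06 + 20.47 = 66.69 million (those not working and not actively searching are outside the labor force — including those who want a job but have given up searching).
Civilian working-age population = 254.02 + 66.69 = 320.71 million.
Unemployment rate = 18.35 / 254.02 = 7.22%.
Labor force participation rate = 254.02 / 320.71 = 79.21%.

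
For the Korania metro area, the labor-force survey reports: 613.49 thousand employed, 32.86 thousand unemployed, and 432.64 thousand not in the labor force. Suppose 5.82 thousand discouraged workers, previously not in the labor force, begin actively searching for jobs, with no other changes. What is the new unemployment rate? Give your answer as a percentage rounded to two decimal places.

New unemployment rate ≈ 5.93%.

Initially, labor force = 613.49 + 32.86 = 646.35 thousand, so u = 32.86/646.35 = 5.08%.
After the change, unemployed and labor force both rise by 5.82 → E = 613.49, U = 38.68, labor force = 652.17 thousand.
New unemployment rate = 38.68 / 652.17 = 5.93%.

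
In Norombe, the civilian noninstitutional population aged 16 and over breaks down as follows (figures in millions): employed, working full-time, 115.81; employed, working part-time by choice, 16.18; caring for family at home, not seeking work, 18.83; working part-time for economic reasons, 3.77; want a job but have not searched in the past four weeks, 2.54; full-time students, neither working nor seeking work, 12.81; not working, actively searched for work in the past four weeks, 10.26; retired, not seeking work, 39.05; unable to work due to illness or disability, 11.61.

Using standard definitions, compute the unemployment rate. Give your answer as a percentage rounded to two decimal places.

Employed = 115.81 + 16.18 + 3.77 = 135.76 million (anyone who worked, including part-time for economic reasons, counts as employed).
Unemployed = 10.26 million.
Labor force = 135.76 + 10.26 = 146.02 million.
Unemployment rate = 10.26 / 146.02 = 7.03%.

Unemployment rate ≈ 7.03%.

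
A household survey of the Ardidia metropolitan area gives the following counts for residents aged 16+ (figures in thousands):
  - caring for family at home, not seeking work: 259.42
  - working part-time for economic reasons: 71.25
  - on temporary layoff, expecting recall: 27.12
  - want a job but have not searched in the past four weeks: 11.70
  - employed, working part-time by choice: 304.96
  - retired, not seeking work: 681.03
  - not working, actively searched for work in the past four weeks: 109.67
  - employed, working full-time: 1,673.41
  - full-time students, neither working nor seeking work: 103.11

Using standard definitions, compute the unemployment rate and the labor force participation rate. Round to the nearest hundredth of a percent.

Employed = 71.25 + 304.96 + 1,673.41 = 2,049.62 thousand (anyone who worked, including part-time for economic reasons, counts as employed).
Unemployed = 27.12 + 109.67 = 136.79 thousand (jobless and actively searching, or on temporary layoff).
Labor force = 2,049.62 + 136.79 = 2,186.41 thousand.
Not in labor force = 259.42 + 11.70 + 681.03 + 103.11 = 1,055.26 thousand (those not working and not actively searching are outside the labor force — including those who want a job but have given up searching).
Civilian working-age population = 2,186.41 + 1,055.26 = 3,241.67 thousand.
Unemployment rate = 136.79 / 2,186.41 = 6.26%.
Labor force participation rate = 2,186.41 / 3,241.67 = 67.45%.

Unemployment rate ≈ 6.26%; labor force participation rate ≈ 67.45%.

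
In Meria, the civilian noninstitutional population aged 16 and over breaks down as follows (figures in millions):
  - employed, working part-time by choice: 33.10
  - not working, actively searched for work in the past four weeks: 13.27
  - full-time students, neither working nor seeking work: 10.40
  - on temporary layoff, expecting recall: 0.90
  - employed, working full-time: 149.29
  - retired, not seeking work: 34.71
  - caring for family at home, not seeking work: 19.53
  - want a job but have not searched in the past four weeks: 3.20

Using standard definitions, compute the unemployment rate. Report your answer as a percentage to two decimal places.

Unemployment rate ≈ 7.21%.

Employed = 33.10 + 149.29 = 182.39 million.
Unemployed = 13.27 + 0.90 = 14.17 million (jobless and actively searching, or on temporary layoff).
Labor force = 182.39 + 14.17 = 196.56 million.
Unemployment rate = 14.17 / 196.56 = 7.21%.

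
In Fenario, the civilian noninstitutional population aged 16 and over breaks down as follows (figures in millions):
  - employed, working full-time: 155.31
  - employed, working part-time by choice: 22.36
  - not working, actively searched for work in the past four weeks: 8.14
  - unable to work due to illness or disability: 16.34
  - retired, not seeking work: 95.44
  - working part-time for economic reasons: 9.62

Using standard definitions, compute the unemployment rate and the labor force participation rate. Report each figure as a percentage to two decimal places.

Unemployment rate ≈ 4.17%; labor force participation rate ≈ 63.61%.

Employed = 155.31 + 22.36 + 9.62 = 187.29 million (anyone who worked, including part-time for economic reasons, counts as employed).
Unemployed = 8.14 million.
Labor force = 187.29 + 8.14 = 195.43 million.
Not in labor force = 16.34 + 95.44 = 111.78 million (those not working and not actively searching are outside the labor force).
Civilian working-age population = 195.43 + 111.78 = 307.21 million.
Unemployment rate = 8.14 / 195.43 = 4.17%.
Labor force participation rate = 195.43 / 307.21 = 63.61%.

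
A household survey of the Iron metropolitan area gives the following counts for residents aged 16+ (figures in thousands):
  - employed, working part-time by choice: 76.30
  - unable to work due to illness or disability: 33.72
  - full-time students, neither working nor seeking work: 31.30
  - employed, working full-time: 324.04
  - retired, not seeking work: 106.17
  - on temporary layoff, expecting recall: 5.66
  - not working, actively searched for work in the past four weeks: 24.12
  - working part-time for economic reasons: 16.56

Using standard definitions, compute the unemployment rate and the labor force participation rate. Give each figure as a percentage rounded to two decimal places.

Unemployment rate ≈ 6.67%; labor force participation rate ≈ 72.29%.

Employed = 76.30 + 324.04 + 16.56 = 416.90 thousand (anyone who worked, including part-time for economic reasons, counts as employed).
Unemployed = 5.66 + 24.12 = 29.78 thousand (jobless and actively searching, or on temporary layoff).
Labor force = 416.90 + 29.78 = 446.68 thousand.
Not in labor force = 33.72 + 31.30 + 106.17 = 171.19 thousand (those not working and not actively searching are outside the labor force).
Civilian working-age population = 446.68 + 171.19 = 617.87 thousand.
Unemployment rate = 29.78 / 446.68 = 6.67%.
Labor force participation rate = 446.68 / 617.87 = 72.29%.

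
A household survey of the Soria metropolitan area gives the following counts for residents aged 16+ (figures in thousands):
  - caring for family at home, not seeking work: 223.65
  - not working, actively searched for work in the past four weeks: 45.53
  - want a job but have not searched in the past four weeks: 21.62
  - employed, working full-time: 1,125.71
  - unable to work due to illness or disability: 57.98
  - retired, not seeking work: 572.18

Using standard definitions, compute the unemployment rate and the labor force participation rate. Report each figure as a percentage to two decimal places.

Employed = 1,125.71 thousand.
Unemployed = 45.53 thousand.
Labor force = 1,125.71 + 45.53 = 1,171.24 thousand.
Not in labor force = 223.65 + 21.62 + 57.98 + 572.18 = 875.43 thousand (those not working and not actively searching are outside the labor force — including those who want a job but have given up searching).
Civilian working-age population = 1,171.24 + 875.43 = 2,046.67 thousand.
Unemployment rate = 45.53 / 1,171.24 = 3.89%.
Labor force participation rate = 1,171.24 / 2,046.67 = 57.23%.

Unemployment rate ≈ 3.89%; labor force participation rate ≈ 57.23%.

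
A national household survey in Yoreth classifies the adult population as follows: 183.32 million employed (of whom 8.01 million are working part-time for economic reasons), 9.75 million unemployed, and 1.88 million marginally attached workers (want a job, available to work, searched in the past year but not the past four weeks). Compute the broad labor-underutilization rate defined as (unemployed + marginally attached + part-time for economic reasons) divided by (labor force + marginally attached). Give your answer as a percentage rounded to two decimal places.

Labor force = 183.32 + 9.75 = 193.07 million.
Numerator = 9.75 + 1.88 + 8.01 = 19.64 million.
Denominator = 193.07 + 1.88 = 194.95 million.
Broad rate = 19.64 / 194.95 = 10.07%.

Broad underutilization rate ≈ 10.07%.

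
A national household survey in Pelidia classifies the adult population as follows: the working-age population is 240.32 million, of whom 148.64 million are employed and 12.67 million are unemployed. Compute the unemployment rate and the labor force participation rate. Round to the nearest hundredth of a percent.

Labor force = employed + unemployed = 148.64 + 12.67 = 161.31 million.
Unemployment rate = 12.67 / 161.31 = 7.85%.
Labor force participation rate = 161.31 / 240.32 = 67.12%.

Unemployment rate ≈ 7.85%; labor force participation rate ≈ 67.12%.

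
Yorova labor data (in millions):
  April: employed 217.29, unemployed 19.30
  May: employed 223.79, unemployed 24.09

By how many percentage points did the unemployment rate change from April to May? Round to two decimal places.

The unemployment rate changed by +1.56 percentage points.

April: labor force = 217.29 + 19.30 = 236.59; u = 19.30/236.59 = 8.16%.
May: labor force = 223.79 + 24.09 = 247.88; u = 24.09/247.88 = 9.72%.
Change = 9.72% − 8.16% = +1.56 pp.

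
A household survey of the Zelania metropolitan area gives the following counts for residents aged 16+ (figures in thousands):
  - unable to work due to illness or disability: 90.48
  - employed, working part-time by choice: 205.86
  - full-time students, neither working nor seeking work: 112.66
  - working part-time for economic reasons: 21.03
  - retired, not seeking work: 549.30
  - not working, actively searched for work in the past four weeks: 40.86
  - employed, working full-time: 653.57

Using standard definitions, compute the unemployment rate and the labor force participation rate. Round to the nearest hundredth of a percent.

Unemployment rate ≈ 4.43%; labor force participation rate ≈ 55.04%.

Employed = 205.86 + 21.03 + 653.57 = 880.46 thousand (anyone who worked, including part-time for economic reasons, counts as employed).
Unemployed = 40.86 thousand.
Labor force = 880.46 + 40.86 = 921.32 thousand.
Not in labor force = 90.48 + 112.66 + 549.30 = 752.44 thousand (those not working and not actively searching are outside the labor force).
Civilian working-age population = 921.32 + 752.44 = 1,673.76 thousand.
Unemployment rate = 40.86 / 921.32 = 4.43%.
Labor force participation rate = 921.32 / 1,673.76 = 55.04%.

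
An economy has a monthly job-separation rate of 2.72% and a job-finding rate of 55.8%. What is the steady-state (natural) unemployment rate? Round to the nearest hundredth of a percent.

Steady-state unemployment rate ≈ 4.65%.

At steady state the flows balance: s·E = f·U, so U/(E+U) = s/(s+f).
u* = 2.72 / (2.72 + 55.8) = 2.72 / 58.52 = 4.65%.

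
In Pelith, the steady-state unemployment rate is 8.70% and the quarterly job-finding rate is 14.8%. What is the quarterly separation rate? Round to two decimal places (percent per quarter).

From u* = s/(s+f): s = u·f/(1−u).
s = 0.0870 × 14.8 / (1 − 0.0870) = 1.2876 / 0.9130 ≈ 1.41% per quarter.

Separation rate ≈ 1.41% per quarter.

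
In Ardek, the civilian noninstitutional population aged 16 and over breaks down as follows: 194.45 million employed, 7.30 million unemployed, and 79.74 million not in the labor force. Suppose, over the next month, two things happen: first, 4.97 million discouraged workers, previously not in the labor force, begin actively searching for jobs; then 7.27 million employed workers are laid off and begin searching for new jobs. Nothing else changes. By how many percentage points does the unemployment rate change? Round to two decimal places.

The unemployment rate changes by +5.83 percentage points.

Initially, labor force = 194.45 + 7.30 = 201.75 million, so u = 7.30/201.75 = 3.62%.
After the first change, unemployed and labor force both rise by 4.97 → E = 194.45, U = 12.27, labor force = 206.72 million.
After the second change, employed falls and unemployed rises by 7.27; labor force unchanged → E = 187.18, U = 19.54, labor force = 206.72 million.
New unemployment rate = 19.54 / 206.72 = 9.45%.
Change = 9.45% − 3.62% = +5.83 percentage points.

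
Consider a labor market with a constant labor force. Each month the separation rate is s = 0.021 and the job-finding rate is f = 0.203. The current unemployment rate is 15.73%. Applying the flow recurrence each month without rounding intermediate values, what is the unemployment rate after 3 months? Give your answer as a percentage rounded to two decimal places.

With a fixed labor force, u_{t+1} = u_t + s·(1−u_t) − f·u_t = u_t·(1−s−f) + s.
Here 1−s−f = 0.776 and s = 0.021.
u_1 = 0.157300 × 0.776 + 0.021 = 0.143065.
u_2 = 0.143065 × 0.776 + 0.021 = 0.132018.
u_3 = 0.132018 × 0.776 + 0.021 = 0.123446.

Unemployment rate after three months ≈ 12.34%.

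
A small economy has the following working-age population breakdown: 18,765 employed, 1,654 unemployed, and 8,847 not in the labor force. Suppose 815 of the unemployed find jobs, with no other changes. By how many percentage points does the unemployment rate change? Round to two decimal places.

Initially, labor force = 18,765 + 1,654 = 20,419, so u = 1,654/20,419 = 8.10%.
After the change, unemployed falls and employed rises by 815; labor force unchanged → E = 19,580, U = 839, labor force = 20,419.
New unemployment rate = 839 / 20,419 = 4.11%.
Change = 4.11% − 8.10% = −3.99 percentage points.

The unemployment rate changes by −3.99 percentage points.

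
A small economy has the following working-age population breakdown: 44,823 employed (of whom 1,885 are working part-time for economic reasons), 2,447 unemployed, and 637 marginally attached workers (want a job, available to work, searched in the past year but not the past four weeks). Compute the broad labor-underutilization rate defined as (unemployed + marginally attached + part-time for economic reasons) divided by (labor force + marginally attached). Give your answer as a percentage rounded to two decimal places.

Broad underutilization rate ≈ 10.37%.

Labor force = 44,823 + 2,447 = 47,270.
Numerator = 2,447 + 637 + 1,885 = 4,969.
Denominator = 47,270 + 637 = 47,907.
Broad rate = 4,969 / 47,907 = 10.37%.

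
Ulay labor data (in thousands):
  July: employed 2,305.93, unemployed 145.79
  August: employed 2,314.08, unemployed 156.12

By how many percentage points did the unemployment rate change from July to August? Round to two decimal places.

The unemployment rate changed by +0.37 percentage points.

July: labor force = 2,305.93 + 145.79 = 2,451.72; u = 145.79/2,451.72 = 5.95%.
August: labor force = 2,314.08 + 156.12 = 2,470.20; u = 156.12/2,470.20 = 6.32%.
Change = 6.32% − 5.95% = +0.37 pp.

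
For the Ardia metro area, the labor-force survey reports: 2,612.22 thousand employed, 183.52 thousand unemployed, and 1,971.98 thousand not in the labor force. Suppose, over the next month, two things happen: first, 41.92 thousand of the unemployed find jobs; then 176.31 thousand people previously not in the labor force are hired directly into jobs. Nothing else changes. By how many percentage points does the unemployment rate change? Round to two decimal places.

The unemployment rate changes by −1.80 percentage points.

Initially, labor force = 2,612.22 + 183.52 = 2,795.74 thousand, so u = 183.52/2,795.74 = 6.56%.
After the first change, unemployed falls and employed rises by 41.92; labor force unchanged → E = 2,654.14, U = 141.60, labor force = 2,795.74 thousand.
After the second change, employed and labor force both rise by 176.31; unemployed unchanged → E = 2,830.45, U = 141.60, labor force = 2,972.05 thousand.
New unemployment rate = 141.60 / 2,972.05 = 4.76%.
Change = 4.76% − 6.56% = −1.80 percentage points.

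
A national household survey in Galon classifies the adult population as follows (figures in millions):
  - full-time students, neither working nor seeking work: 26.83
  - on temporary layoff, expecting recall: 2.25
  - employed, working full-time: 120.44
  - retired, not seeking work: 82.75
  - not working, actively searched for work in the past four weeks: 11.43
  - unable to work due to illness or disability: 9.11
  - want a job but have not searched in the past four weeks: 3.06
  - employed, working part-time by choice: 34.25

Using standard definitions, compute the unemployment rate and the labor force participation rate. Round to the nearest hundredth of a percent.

Unemployment rate ≈ 8.12%; labor force participation rate ≈ 58.03%.

Employed = 120.44 + 34.25 = 154.69 million.
Unemployed = 2.25 + 11.43 = 13.68 million (jobless and actively searching, or on temporary layoff).
Labor force = 154.69 + 13.68 = 168.37 million.
Not in labor force = 26.83 + 82.75 + 9.11 + 3.06 = 121.75 million (those not working and not actively searching are outside the labor force — including those who want a job but have given up searching).
Civilian working-age population = 168.37 + 121.75 = 290.12 million.
Unemployment rate = 13.68 / 168.37 = 8.12%.
Labor force participation rate = 168.37 / 290.12 = 58.03%.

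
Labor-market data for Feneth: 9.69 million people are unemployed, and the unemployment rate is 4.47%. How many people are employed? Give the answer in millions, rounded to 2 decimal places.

About 207.09 million are employed.

Labor force = U / u = 9.69 / 0.0447 ≈ 216.78 million.
Employed = labor force − unemployed = 216.78 − 9.69 = 207.09 million.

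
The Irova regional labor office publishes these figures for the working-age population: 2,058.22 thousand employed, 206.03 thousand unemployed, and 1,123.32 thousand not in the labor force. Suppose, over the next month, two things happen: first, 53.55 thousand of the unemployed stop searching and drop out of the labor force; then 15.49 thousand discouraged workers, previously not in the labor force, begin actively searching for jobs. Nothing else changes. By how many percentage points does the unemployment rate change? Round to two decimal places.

The unemployment rate changes by −1.55 percentage points.

Initially, labor force = 2,058.22 + 206.03 = 2,264.25 thousand, so u = 206.03/2,264.25 = 9.10%.
After the first change, unemployed and labor force both fall by 53.55 → E = 2,058.22, U = 152.48, labor force = 2,210.70 thousand.
After the second change, unemployed and labor force both rise by 15.49 → E = 2,058.22, U = 167.97, labor force = 2,226.19 thousand.
New unemployment rate = 167.97 / 2,226.19 = 7.55%.
Change = 7.55% − 9.10% = −1.55 percentage points.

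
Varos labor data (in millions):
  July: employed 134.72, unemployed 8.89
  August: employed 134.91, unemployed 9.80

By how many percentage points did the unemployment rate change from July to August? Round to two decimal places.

The unemployment rate changed by +0.58 percentage points.

July: labor force = 134.72 + 8.89 = 143.61; u = 8.89/143.61 = 6.19%.
August: labor force = 134.91 + 9.80 = 144.71; u = 9.80/144.71 = 6.77%.
Change = 6.77% − 6.19% = +0.58 pp.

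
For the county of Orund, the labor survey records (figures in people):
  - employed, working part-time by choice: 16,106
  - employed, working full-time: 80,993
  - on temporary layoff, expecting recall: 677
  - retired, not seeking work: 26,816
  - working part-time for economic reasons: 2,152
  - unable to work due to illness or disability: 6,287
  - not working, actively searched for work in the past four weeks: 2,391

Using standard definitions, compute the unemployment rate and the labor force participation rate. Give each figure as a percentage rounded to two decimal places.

Employed = 16,106 + 80,993 + 2,152 = 99,251 (anyone who worked, including part-time for economic reasons, counts as employed).
Unemployed = 677 + 2,391 = 3,068 (jobless and actively searching, or on temporary layoff).
Labor force = 99,251 + 3,068 = 102,319.
Not in labor force = 26,816 + 6,287 = 33,103 (those not working and not actively searching are outside the labor force).
Civilian working-age population = 102,319 + 33,103 = 135,422.
Unemployment rate = 3,068 / 102,319 = 3.00%.
Labor force participation rate = 102,319 / 135,422 = 75.56%.

Unemployment rate ≈ 3.00%; labor force participation rate ≈ 75.56%.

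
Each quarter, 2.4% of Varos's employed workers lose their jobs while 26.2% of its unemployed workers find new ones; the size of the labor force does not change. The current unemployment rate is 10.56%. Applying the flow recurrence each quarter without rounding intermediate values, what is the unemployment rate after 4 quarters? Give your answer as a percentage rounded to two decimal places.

Unemployment rate after four quarters ≈ 8.96%.

With a fixed labor force, u_{t+1} = u_t + s·(1−u_t) − f·u_t = u_t·(1−s−f) + s.
Here 1−s−f = 0.714 and s = 0.024.
u_1 = 0.105600 × 0.714 + 0.024 = 0.099398.
u_2 = 0.099398 × 0.714 + 0.024 = 0.094970.
u_3 = 0.094970 × 0.714 + 0.024 = 0.091809.
u_4 = 0.091809 × 0.714 + 0.024 = 0.089552.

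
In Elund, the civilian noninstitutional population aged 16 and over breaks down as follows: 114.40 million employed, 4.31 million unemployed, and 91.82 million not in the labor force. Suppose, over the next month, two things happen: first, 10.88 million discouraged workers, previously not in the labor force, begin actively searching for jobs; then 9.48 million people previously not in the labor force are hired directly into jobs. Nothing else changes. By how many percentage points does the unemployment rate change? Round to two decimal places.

The unemployment rate changes by +7.29 percentage points.

Initially, labor force = 114.40 + 4.31 = 118.71 million, so u = 4.31/118.71 = 3.63%.
After the first change, unemployed and labor force both rise by 10.88 → E = 114.40, U = 15.19, labor force = 129.59 million.
After the second change, employed and labor force both rise by 9.48; unemployed unchanged → E = 123.88, U = 15.19, labor force = 139.07 million.
New unemployment rate = 15.19 / 139.07 = 10.92%.
Change = 10.92% − 3.63% = +7.29 percentage points.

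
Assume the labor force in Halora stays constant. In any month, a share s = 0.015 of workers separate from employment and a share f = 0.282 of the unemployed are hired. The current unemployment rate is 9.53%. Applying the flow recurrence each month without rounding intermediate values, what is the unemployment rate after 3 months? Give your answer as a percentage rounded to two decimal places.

Unemployment rate after three months ≈ 6.61%.

With a fixed labor force, u_{t+1} = u_t + s·(1−u_t) − f·u_t = u_t·(1−s−f) + s.
Here 1−s−f = 0.703 and s = 0.015.
u_1 = 0.095300 × 0.703 + 0.015 = 0.081996.
u_2 = 0.081996 × 0.703 + 0.015 = 0.072643.
u_3 = 0.072643 × 0.703 + 0.015 = 0.066068.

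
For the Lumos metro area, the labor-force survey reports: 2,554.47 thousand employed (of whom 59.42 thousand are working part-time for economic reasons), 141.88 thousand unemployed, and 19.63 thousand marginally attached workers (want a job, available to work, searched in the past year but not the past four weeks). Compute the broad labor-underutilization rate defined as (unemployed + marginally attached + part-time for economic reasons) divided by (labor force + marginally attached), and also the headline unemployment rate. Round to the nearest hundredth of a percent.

Labor force = 2,554.47 + 141.88 = 2,696.35 thousand.
Numerator = 141.88 + 19.63 + 59.42 = 220.93 thousand.
Denominator = 2,696.35 + 19.63 = 2,715.98 thousand.
Broad rate = 220.93 / 2,715.98 = 8.13%.
Headline unemployment rate = 141.88 / 2,696.35 = 5.26%.

Broad underutilization rate ≈ 8.13%; headline unemployment rate ≈ 5.26%.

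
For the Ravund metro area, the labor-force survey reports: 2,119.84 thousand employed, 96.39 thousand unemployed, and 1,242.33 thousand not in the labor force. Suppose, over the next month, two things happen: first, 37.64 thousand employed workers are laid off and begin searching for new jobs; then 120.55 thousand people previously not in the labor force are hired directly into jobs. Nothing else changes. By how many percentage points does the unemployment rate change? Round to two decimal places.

The unemployment rate changes by +1.39 percentage points.

Initially, labor force = 2,119.84 + 96.39 = 2,216.23 thousand, so u = 96.39/2,216.23 = 4.35%.
After the first change, employed falls and unemployed rises by 37.64; labor force unchanged → E = 2,082.20, U = 134.03, labor force = 2,216.23 thousand.
After the second change, employed and labor force both rise by 120.55; unemployed unchanged → E = 2,202.75, U = 134.03, labor force = 2,336.78 thousand.
New unemployment rate = 134.03 / 2,336.78 = 5.74%.
Change = 5.74% − 4.35% = +1.39 percentage points.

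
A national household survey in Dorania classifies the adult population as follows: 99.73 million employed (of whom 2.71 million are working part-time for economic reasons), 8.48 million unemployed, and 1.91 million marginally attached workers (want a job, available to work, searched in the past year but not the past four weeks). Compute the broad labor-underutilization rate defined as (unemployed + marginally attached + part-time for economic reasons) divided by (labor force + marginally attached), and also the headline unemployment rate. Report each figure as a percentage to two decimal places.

Broad underutilization rate ≈ 11.90%; headline unemployment rate ≈ 7.84%.

Labor force = 99.73 + 8.48 = 108.21 million.
Numerator = 8.48 + 1.91 + 2.71 = 13.10 million.
Denominator = 108.21 + 1.91 = 110.12 million.
Broad rate = 13.10 / 110.12 = 11.90%.
Headline unemployment rate = 8.48 / 108.21 = 7.84%.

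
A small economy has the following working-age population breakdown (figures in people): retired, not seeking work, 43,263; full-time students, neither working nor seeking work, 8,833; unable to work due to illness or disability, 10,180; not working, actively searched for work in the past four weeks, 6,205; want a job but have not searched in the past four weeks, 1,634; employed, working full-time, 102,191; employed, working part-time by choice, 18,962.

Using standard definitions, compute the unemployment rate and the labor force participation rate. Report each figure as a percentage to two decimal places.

Employed = 102,191 + 18,962 = 121,153.
Unemployed = 6,205.
Labor force = 121,153 + 6,205 = 127,358.
Not in labor force = 43,263 + 8,833 + 10,180 + 1,634 = 63,910 (those not working and not actively searching are outside the labor force — including those who want a job but have given up searching).
Civilian working-age population = 127,358 + 63,910 = 191,268.
Unemployment rate = 6,205 / 127,358 = 4.87%.
Labor force participation rate = 127,358 / 191,268 = 66.59%.

Unemployment rate ≈ 4.87%; labor force participation rate ≈ 66.59%.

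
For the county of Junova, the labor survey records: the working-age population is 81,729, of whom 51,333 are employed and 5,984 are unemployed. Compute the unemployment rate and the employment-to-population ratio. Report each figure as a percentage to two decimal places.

Labor force = employed + unemployed = 51,333 + 5,984 = 57,317.
Unemployment rate = 5,984 / 57,317 = 10.44%.
Employment-population ratio = 51,333 / 81,729 = 62.81%.

Unemployment rate ≈ 10.44%; employment-population ratio ≈ 62.81%.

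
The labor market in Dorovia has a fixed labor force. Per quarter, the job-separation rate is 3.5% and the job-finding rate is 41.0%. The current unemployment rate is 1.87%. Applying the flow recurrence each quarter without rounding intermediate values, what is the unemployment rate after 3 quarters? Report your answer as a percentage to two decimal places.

With a fixed labor force, u_{t+1} = u_t + s·(1−u_t) − f·u_t = u_t·(1−s−f) + s.
Here 1−s−f = 0.555 and s = 0.035.
u_1 = 0.018700 × 0.555 + 0.035 = 0.045379.
u_2 = 0.045379 × 0.555 + 0.035 = 0.060185.
u_3 = 0.060185 × 0.555 + 0.035 = 0.068403.

Unemployment rate after three quarters ≈ 6.84%.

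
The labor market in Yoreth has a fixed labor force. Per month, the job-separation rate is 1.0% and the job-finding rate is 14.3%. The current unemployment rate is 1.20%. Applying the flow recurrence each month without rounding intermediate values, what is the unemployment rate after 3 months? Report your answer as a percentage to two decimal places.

With a fixed labor force, u_{t+1} = u_t + s·(1−u_t) − f·u_t = u_t·(1−s−f) + s.
Here 1−s−f = 0.847 and s = 0.010.
u_1 = 0.012000 × 0.847 + 0.010 = 0.020164.
u_2 = 0.020164 × 0.847 + 0.010 = 0.027079.
u_3 = 0.027079 × 0.847 + 0.010 = 0.032936.

Unemployment rate after three months ≈ 3.29%.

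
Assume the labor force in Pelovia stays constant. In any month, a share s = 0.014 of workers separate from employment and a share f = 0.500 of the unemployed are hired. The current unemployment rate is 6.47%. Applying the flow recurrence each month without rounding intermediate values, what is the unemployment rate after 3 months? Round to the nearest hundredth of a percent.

Unemployment rate after three months ≈ 3.15%.

With a fixed labor force, u_{t+1} = u_t + s·(1−u_t) − f·u_t = u_t·(1−s−f) + s.
Here 1−s−f = 0.486 and s = 0.014.
u_1 = 0.064700 × 0.486 + 0.014 = 0.045444.
u_2 = 0.045444 × 0.486 + 0.014 = 0.036086.
u_3 = 0.036086 × 0.486 + 0.014 = 0.031538.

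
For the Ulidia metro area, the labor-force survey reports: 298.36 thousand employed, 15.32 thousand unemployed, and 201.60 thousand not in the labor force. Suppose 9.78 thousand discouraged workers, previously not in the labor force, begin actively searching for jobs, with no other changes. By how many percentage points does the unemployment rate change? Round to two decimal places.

Initially, labor force = 298.36 + 15.32 = 313.68 thousand, so u = 15.32/313.68 = 4.88%.
After the change, unemployed and labor force both rise by 9.78 → E = 298.36, U = 25.10, labor force = 323.46 thousand.
New unemployment rate = 25.10 / 323.46 = 7.76%.
Change = 7.76% − 4.88% = +2.88 percentage points.

The unemployment rate changes by +2.88 percentage points.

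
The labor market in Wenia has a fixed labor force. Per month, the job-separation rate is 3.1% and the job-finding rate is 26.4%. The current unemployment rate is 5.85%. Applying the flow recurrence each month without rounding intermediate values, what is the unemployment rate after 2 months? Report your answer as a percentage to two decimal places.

With a fixed labor force, u_{t+1} = u_t + s·(1−u_t) − f·u_t = u_t·(1−s−f) + s.
Here 1−s−f = 0.705 and s = 0.031.
u_1 = 0.058500 × 0.705 + 0.031 = 0.072243.
u_2 = 0.072243 × 0.705 + 0.031 = 0.081931.

Unemployment rate after two months ≈ 8.19%.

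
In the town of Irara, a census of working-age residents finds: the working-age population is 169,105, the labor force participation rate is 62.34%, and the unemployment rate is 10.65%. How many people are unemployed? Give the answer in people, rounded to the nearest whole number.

Labor force = 0.6234 × 169,105 = 105,420.
Unemployed = 0.1065 × 105,420 ≈ 11,227.

About 11,227 are unemployed.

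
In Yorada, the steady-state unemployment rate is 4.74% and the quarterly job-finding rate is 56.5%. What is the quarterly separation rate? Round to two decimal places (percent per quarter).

From u* = s/(s+f): s = u·f/(1−u).
s = 0.0474 × 56.5 / (1 − 0.0474) = 2.6781 / 0.9526 ≈ 2.81% per quarter.

Separation rate ≈ 2.81% per quarter.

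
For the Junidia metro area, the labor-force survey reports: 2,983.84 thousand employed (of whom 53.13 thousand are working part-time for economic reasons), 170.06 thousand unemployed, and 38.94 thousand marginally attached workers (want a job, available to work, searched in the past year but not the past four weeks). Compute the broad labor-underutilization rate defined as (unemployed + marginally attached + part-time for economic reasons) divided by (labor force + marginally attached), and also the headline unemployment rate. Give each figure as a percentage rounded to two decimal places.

Labor force = 2,983.84 + 170.06 = 3,153.90 thousand.
Numerator = 170.06 + 38.94 + 53.13 = 262.13 thousand.
Denominator = 3,153.90 + 38.94 = 3,192.84 thousand.
Broad rate = 262.13 / 3,192.84 = 8.21%.
Headline unemployment rate = 170.06 / 3,153.90 = 5.39%.

Broad underutilization rate ≈ 8.21%; headline unemployment rate ≈ 5.39%.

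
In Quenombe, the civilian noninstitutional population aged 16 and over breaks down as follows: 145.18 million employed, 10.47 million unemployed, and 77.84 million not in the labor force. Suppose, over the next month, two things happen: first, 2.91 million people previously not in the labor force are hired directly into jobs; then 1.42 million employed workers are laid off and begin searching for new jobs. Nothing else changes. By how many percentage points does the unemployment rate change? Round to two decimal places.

The unemployment rate changes by +0.77 percentage points.

Initially, labor force = 145.18 + 10.47 = 155.65 million, so u = 10.47/155.65 = 6.73%.
After the first change, employed and labor force both rise by 2.91; unemployed unchanged → E = 148.09, U = 10.47, labor force = 158.56 million.
After the second change, employed falls and unemployed rises by 1.42; labor force unchanged → E = 146.67, U = 11.89, labor force = 158.56 million.
New unemployment rate = 11.89 / 158.56 = 7.50%.
Change = 7.50% − 6.73% = +0.77 percentage points.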